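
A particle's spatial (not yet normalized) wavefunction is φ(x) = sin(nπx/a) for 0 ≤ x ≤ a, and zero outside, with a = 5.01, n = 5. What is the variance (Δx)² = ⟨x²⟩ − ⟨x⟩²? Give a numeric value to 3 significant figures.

Compute ⟨x⟩ and ⟨x²⟩ separately, then (Δx)² = ⟨x²⟩ − ⟨x⟩².
With sin²θ = (1 − cos2θ)/2 on 0 ≤ x ≤ a: ∫sin²(nπx/a) dx = a/2, ∫x·sin²(nπx/a) dx = a²/4, ∫x²·sin²(nπx/a) dx = a³·(1/6 − 1/(4n²π²)); higher powers xᵏ the same way, integrating xᵏ·cos(2nπx/a) by parts.
Normalization: ∫|φ|² dx = 2.5050.
⟨x⟩ = 2.5050 and ⟨x²⟩ = 8.3158.
(Δx)² = 8.3158 − (2.5050)² = 2.0408.

2.04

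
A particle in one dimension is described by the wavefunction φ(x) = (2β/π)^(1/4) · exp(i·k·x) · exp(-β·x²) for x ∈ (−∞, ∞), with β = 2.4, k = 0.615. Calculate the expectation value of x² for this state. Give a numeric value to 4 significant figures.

⟨x²⟩ = ∫ x²·|φ|² dx (integrals over the domain).
Gaussian moments: ∫x^(2j)·e^(−2βx²) dx = (2j−1)!!/(4β)^j · √(π/(2β)), odd powers integrate to 0; here √(π/(2β)) = 0.80901.
⟨x²⟩ = 0.10417.

0.1042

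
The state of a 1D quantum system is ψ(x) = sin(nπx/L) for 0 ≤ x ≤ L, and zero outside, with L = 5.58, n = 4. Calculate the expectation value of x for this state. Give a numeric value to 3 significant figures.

2.79

⟨x⟩ = ∫ x·|ψ|² dx / ∫|ψ|² dx (integrals over the domain).
With sin²θ = (1 − cos2θ)/2 on 0 ≤ x ≤ L: ∫sin²(nπx/L) dx = L/2, ∫x·sin²(nπx/L) dx = L²/4, ∫x²·sin²(nπx/L) dx = L³·(1/6 − 1/(4n²π²)); higher powers xᵏ the same way, integrating xᵏ·cos(2nπx/L) by parts.
State is unnormalized: ∫|ψ|² dx = 2.7900, and ∫ψ*·x·ψ dx = 7.7841, so ⟨x⟩ = 7.7841 / 2.7900.
⟨x⟩ = 2.7900.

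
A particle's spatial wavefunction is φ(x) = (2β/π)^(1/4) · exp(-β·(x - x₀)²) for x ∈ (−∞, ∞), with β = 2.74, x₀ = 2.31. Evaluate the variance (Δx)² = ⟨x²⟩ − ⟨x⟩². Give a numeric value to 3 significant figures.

Compute ⟨x⟩ and ⟨x²⟩ separately, then (Δx)² = ⟨x²⟩ − ⟨x⟩².
Gaussian moments (u = x − x₀): ∫u^(2j)·e^(−2βu²) du = (2j−1)!!/(4β)^j · √(π/(2β)), odd powers integrate to 0; here √(π/(2β)) = 0.75715.
⟨x⟩ = 2.3100 and ⟨x²⟩ = 5.4273.
(Δx)² = 5.4273 − (2.3100)² = 0.091241.

0.0912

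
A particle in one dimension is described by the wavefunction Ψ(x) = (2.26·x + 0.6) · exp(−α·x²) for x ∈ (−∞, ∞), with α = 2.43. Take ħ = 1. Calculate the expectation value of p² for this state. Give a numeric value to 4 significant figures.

p² Ψ = −ħ² d²Ψ/dx²; ⟨p²⟩ = −ħ² ∫ Ψ*·Ψ'' dx / ∫|Ψ|² dx.
Expand each integrand as polynomial × e^(−2αx²) and use ∫x^(2j)·e^(−2αx²) dx = (2j−1)!!/(4α)^j · √(π/(2α)), odd powers → 0; here √(π/(2α)) = 0.80400. Differentiate with the product rule, d/dx e^(−αx²) = −2αx·e^(−αx²).
State is unnormalized: ∫|Ψ|² dx = 0.71192, and ∫Ψ*·(−ħ² Ψ'') dx = 3.7832, so ⟨p²⟩ = 3.7832 / 0.71192.
⟨p²⟩ = 5.3141.

5.314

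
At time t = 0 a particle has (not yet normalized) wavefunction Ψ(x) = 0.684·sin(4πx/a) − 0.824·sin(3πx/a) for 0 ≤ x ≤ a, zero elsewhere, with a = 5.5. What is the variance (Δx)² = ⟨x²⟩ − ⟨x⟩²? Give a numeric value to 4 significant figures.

Compute ⟨x⟩ and ⟨x²⟩ separately, then (Δx)² = ⟨x²⟩ − ⟨x⟩².
On 0 ≤ x ≤ a (j ≠ l): ∫sin²(jπx/a) dx = a/2, ∫sin(jπx/a)·sin(lπx/a) dx = 0; diagonal moments ∫x·sin²(jπx/a) dx = a²/4, ∫x²·sin²(jπx/a) dx = a³·(1/6 − 1/(4j²π²)); cross terms ∫x·sin(jπx/a)·sin(lπx/a) dx = 0 for j + l even and −4jla²/(π²(j² − l²)²) for j + l odd, ∫x²·sin(jπx/a)·sin(lπx/a) dx = (−1)^(j+l)·4jla³/(π²(j² − l²)²); higher powers the same way via product-to-sum and parts.
Normalization: ∫|Ψ|² dx = 3.1538.
⟨x⟩ = 3.8231 and ⟨x²⟩ = 15.846.
(Δx)² = 15.846 − (3.8231)² = 1.2293.

1.229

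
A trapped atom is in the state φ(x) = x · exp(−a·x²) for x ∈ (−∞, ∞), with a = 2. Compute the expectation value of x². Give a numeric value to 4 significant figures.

⟨x²⟩ = ∫ x²·|φ|² dx / ∫|φ|² dx (integrals over the domain).
Expand each integrand as polynomial × e^(−2ax²) and use ∫x^(2j)·e^(−2ax²) dx = (2j−1)!!/(4a)^j · √(π/(2a)), odd powers → 0; here √(π/(2a)) = 0.88623.
State is unnormalized: ∫|φ|² dx = 0.11078, and ∫φ*·x²·φ dx = 0.041542, so ⟨x²⟩ = 0.041542 / 0.11078.
⟨x²⟩ = 0.37500.

0.3750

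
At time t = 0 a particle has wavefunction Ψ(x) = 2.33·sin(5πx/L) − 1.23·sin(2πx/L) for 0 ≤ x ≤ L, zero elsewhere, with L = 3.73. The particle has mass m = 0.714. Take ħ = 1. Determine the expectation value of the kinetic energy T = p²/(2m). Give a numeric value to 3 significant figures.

10.1

T = −(ħ²/2m) d²/dx², so ⟨T⟩ = −(ħ²/2m) ∫ Ψ*·Ψ'' dx / ∫|Ψ|² dx; with m = 0.714.
d²/dx² sin(jπx/L) = −(jπ/L)²·sin(jπx/L); on 0 ≤ x ≤ L, ∫sin²(jπx/L) dx = L/2 and ∫sin(jπx/L)·sin(lπx/L) dx = 0 for j ≠ l, so only diagonal terms survive in ∫|Ψ|² and ∫Ψ·Ψ″; ∫Ψ·Ψ′ dx = [Ψ²/2] between the walls = 0.
State is unnormalized: ∫|Ψ|² dx = 12.946, and ∫Ψ*·(−ħ²/2m · Ψ'') dx = 131.35, so ⟨T⟩ = 131.35 / 12.946.
⟨T⟩ = 10.146.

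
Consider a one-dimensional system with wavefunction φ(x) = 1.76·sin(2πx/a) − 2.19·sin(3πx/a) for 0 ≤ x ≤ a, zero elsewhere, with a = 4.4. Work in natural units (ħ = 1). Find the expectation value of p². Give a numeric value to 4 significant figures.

p² φ = −ħ² d²φ/dx²; ⟨p²⟩ = −ħ² ∫ φ*·φ'' dx / ∫|φ|² dx.
d²/dx² sin(jπx/a) = −(jπ/a)²·sin(jπx/a); on 0 ≤ x ≤ a, ∫sin²(jπx/a) dx = a/2 and ∫sin(jπx/a)·sin(lπx/a) dx = 0 for j ≠ l, so only diagonal terms survive in ∫|φ|² and ∫φ·φ″; ∫φ·φ′ dx = [φ²/2] between the walls = 0.
State is unnormalized: ∫|φ|² dx = 17.366, and ∫φ*·(−ħ² φ'') dx = 62.308, so ⟨p²⟩ = 62.308 / 17.366.
⟨p²⟩ = 3.5879.

3.588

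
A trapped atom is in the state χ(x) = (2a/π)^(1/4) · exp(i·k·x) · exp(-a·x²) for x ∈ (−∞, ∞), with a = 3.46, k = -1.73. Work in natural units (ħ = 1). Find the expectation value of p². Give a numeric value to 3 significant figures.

6.45

p² χ = −ħ² d²χ/dx²; ⟨p²⟩ = −ħ² ∫ χ*·χ'' dx.
Gaussian moments: ∫x^(2j)·e^(−2ax²) dx = (2j−1)!!/(4a)^j · √(π/(2a)), odd powers integrate to 0; here √(π/(2a)) = 0.67379. Derivatives: χ′ = (ik − 2ax)·χ, χ″ = ((ik − 2ax)² − 2a)·χ; the odd-in-x pieces drop out.
⟨p²⟩ = 6.4529.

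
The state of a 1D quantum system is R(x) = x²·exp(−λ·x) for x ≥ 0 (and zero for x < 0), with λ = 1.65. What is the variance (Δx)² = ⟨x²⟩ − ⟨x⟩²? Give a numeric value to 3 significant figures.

0.459

Compute ⟨x⟩ and ⟨x²⟩ separately, then (Δx)² = ⟨x²⟩ − ⟨x⟩².
Every integrand reduces to terms xʲ·e^(−2λx) on [0, ∞); use ∫₀^∞ xʲ·e^(−2λx) dx = j!/(2λ)^(j+1).
Normalization: ∫|R|² dx = 0.061326.
⟨x⟩ = 1.5152 and ⟨x²⟩ = 2.7548.
(Δx)² = 2.7548 − (1.5152)² = 0.45914.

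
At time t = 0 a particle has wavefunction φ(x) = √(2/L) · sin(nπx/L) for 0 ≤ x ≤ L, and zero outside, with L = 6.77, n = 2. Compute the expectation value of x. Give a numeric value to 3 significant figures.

⟨x⟩ = ∫ x·|φ|² dx (integrals over the domain).
With sin²θ = (1 − cos2θ)/2 on 0 ≤ x ≤ L: ∫sin²(nπx/L) dx = L/2, ∫x·sin²(nπx/L) dx = L²/4, ∫x²·sin²(nπx/L) dx = L³·(1/6 − 1/(4n²π²)); higher powers xᵏ the same way, integrating xᵏ·cos(2nπx/L) by parts.
⟨x⟩ = 3.3850.

3.39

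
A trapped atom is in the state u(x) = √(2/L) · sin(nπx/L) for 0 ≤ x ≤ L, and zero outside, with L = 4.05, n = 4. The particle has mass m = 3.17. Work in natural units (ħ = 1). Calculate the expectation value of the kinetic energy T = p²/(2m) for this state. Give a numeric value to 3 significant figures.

T = −(ħ²/2m) d²/dx², so ⟨T⟩ = −(ħ²/2m) ∫ u*·u'' dx; with m = 3.17.
d/dx sin(nπx/L) = (nπ/L)·cos(nπx/L) and d²/dx² sin(nπx/L) = −(nπ/L)²·sin(nπx/L); on 0 ≤ x ≤ L, ∫sin²(nπx/L) dx = L/2 and ∫sin(nπx/L)·cos(nπx/L) dx = 0.
⟨T⟩ = 1.5185.

1.52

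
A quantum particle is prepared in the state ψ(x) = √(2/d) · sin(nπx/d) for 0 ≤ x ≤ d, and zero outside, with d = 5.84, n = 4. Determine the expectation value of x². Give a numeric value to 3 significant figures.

⟨x²⟩ = ∫ x²·|ψ|² dx (integrals over the domain).
With sin²θ = (1 − cos2θ)/2 on 0 ≤ x ≤ d: ∫sin²(nπx/d) dx = d/2, ∫x·sin²(nπx/d) dx = d²/4, ∫x²·sin²(nπx/d) dx = d³·(1/6 − 1/(4n²π²)); higher powers xᵏ the same way, integrating xᵏ·cos(2nπx/d) by parts.
⟨x²⟩ = 11.261.

11.3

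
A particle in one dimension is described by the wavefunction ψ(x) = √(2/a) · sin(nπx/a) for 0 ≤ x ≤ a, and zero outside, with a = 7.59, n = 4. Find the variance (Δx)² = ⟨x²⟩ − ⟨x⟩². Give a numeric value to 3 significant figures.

4.62

Compute ⟨x⟩ and ⟨x²⟩ separately, then (Δx)² = ⟨x²⟩ − ⟨x⟩².
With sin²θ = (1 − cos2θ)/2 on 0 ≤ x ≤ a: ∫sin²(nπx/a) dx = a/2, ∫x·sin²(nπx/a) dx = a²/4, ∫x²·sin²(nπx/a) dx = a³·(1/6 − 1/(4n²π²)); higher powers xᵏ the same way, integrating xᵏ·cos(2nπx/a) by parts.
⟨x⟩ = 3.7950 and ⟨x²⟩ = 19.020.
(Δx)² = 19.020 − (3.7950)² = 4.6183.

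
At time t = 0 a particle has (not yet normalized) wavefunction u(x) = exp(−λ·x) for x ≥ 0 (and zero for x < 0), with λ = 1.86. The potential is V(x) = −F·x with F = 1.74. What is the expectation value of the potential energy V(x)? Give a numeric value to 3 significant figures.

⟨V⟩ = ∫ V(x)·|u|² dx / ∫|u|² dx.
Every integrand reduces to terms xʲ·e^(−2λx) on [0, ∞); use ∫₀^∞ xʲ·e^(−2λx) dx = j!/(2λ)^(j+1).
State is unnormalized: ∫|u|² dx = 0.26882, and ∫u*·V(x)·u dx = -0.12574, so ⟨V⟩ = -0.12574 / 0.26882.
⟨V⟩ = -0.46774.

-0.468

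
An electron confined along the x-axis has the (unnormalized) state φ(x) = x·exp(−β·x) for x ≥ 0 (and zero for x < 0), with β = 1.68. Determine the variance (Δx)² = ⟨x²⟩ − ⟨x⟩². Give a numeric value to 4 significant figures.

0.2657

Compute ⟨x⟩ and ⟨x²⟩ separately, then (Δx)² = ⟨x²⟩ − ⟨x⟩².
Every integrand reduces to terms xʲ·e^(−2βx) on [0, ∞); use ∫₀^∞ xʲ·e^(−2βx) dx = j!/(2β)^(j+1).
Normalization: ∫|φ|² dx = 0.052724.
⟨x⟩ = 0.89286 and ⟨x²⟩ = 1.0629.
(Δx)² = 1.0629 − (0.89286)² = 0.26573.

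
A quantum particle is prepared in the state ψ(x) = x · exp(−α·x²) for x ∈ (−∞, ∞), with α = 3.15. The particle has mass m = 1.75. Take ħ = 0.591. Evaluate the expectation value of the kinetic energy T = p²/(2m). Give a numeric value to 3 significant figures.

0.943

T = −(ħ²/2m) d²/dx², so ⟨T⟩ = −(ħ²/2m) ∫ ψ*·ψ'' dx / ∫|ψ|² dx; with m = 1.75.
Expand each integrand as polynomial × e^(−2αx²) and use ∫x^(2j)·e^(−2αx²) dx = (2j−1)!!/(4α)^j · √(π/(2α)), odd powers → 0; here √(π/(2α)) = 0.70616. Differentiate with the product rule, d/dx e^(−αx²) = −2αx·e^(−αx²).
State is unnormalized: ∫|ψ|² dx = 0.056045, and ∫ψ*·(−ħ²/2m · ψ'') dx = 0.052853, so ⟨T⟩ = 0.052853 / 0.056045.
⟨T⟩ = 0.94306.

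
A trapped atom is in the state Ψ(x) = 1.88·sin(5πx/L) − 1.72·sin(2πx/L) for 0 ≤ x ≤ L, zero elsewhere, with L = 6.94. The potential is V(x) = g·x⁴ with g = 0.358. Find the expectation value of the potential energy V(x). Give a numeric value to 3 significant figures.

183.

⟨V⟩ = ∫ V(x)·|Ψ|² dx / ∫|Ψ|² dx.
On 0 ≤ x ≤ L (j ≠ l): ∫sin²(jπx/L) dx = L/2, ∫sin(jπx/L)·sin(lπx/L) dx = 0; diagonal moments ∫x·sin²(jπx/L) dx = L²/4, ∫x²·sin²(jπx/L) dx = L³·(1/6 − 1/(4j²π²)); cross terms ∫x·sin(jπx/L)·sin(lπx/L) dx = 0 for j + l even and −4jlL²/(π²(j² − l²)²) for j + l odd, ∫x²·sin(jπx/L)·sin(lπx/L) dx = (−1)^(j+l)·4jlL³/(π²(j² − l²)²); higher powers the same way via product-to-sum and parts.
State is unnormalized: ∫|Ψ|² dx = 22.530, and ∫Ψ*·V(x)·Ψ dx = 4123.6, so ⟨V⟩ = 4123.6 / 22.530.
⟨V⟩ = 183.03.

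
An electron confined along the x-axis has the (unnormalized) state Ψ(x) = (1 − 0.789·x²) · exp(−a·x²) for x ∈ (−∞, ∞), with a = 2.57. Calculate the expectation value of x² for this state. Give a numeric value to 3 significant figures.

⟨x²⟩ = ∫ x²·|Ψ|² dx / ∫|Ψ|² dx (integrals over the domain).
Expand each integrand as polynomial × e^(−2ax²) and use ∫x^(2j)·e^(−2ax²) dx = (2j−1)!!/(4a)^j · √(π/(2a)), odd powers → 0; here √(π/(2a)) = 0.78180.
State is unnormalized: ∫|Ψ|² dx = 0.67560, and ∫Ψ*·x²·Ψ dx = 0.047748, so ⟨x²⟩ = 0.047748 / 0.67560.
⟨x²⟩ = 0.070675.

0.0707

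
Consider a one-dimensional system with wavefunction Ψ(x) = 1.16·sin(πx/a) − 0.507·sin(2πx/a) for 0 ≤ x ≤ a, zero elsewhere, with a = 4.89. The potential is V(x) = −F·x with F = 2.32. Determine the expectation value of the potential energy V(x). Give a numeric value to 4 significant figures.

-7.172

⟨V⟩ = ∫ V(x)·|Ψ|² dx / ∫|Ψ|² dx.
On 0 ≤ x ≤ a (j ≠ l): ∫sin²(jπx/a) dx = a/2, ∫sin(jπx/a)·sin(lπx/a) dx = 0; diagonal moments ∫x·sin²(jπx/a) dx = a²/4, ∫x²·sin²(jπx/a) dx = a³·(1/6 − 1/(4j²π²)); cross terms ∫x·sin(jπx/a)·sin(lπx/a) dx = 0 for j + l even and −4jla²/(π²(j² − l²)²) for j + l odd, ∫x²·sin(jπx/a)·sin(lπx/a) dx = (−1)^(j+l)·4jla³/(π²(j² − l²)²); higher powers the same way via product-to-sum and parts.
State is unnormalized: ∫|Ψ|² dx = 3.9185, and ∫Ψ*·V(x)·Ψ dx = -28.104, so ⟨V⟩ = -28.104 / 3.9185.
⟨V⟩ = -7.1722.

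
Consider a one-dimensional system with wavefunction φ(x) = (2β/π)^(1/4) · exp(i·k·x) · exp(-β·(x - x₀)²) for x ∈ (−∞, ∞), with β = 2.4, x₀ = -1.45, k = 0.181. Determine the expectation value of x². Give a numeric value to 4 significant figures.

⟨x²⟩ = ∫ x²·|φ|² dx (integrals over the domain).
Gaussian moments (u = x − x₀): ∫u^(2j)·e^(−2βu²) du = (2j−1)!!/(4β)^j · √(π/(2β)), odd powers integrate to 0; here √(π/(2β)) = 0.80901.
⟨x²⟩ = 2.2067.

2.207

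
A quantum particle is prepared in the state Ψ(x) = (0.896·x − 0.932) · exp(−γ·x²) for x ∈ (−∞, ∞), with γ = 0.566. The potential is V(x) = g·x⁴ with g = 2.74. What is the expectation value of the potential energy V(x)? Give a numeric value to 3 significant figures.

⟨V⟩ = ∫ V(x)·|Ψ|² dx / ∫|Ψ|² dx.
Expand each integrand as polynomial × e^(−2γx²) and use ∫x^(2j)·e^(−2γx²) dx = (2j−1)!!/(4γ)^j · √(π/(2γ)), odd powers → 0; here √(π/(2γ)) = 1.6659.
State is unnormalized: ∫|Ψ|² dx = 2.0378, and ∫Ψ*·V(x)·Ψ dx = 7.0574, so ⟨V⟩ = 7.0574 / 2.0378.
⟨V⟩ = 3.4633.

3.46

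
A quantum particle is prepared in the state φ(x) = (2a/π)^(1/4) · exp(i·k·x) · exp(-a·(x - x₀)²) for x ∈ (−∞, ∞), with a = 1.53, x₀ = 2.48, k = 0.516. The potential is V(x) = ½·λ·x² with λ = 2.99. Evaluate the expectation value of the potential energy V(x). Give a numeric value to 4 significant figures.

⟨V⟩ = ∫ V(x)·|φ|² dx.
Gaussian moments (u = x − x₀): ∫u^(2j)·e^(−2au²) du = (2j−1)!!/(4a)^j · √(π/(2a)), odd powers integrate to 0; here √(π/(2a)) = 1.0132.
⟨V⟩ = 9.4391.

9.439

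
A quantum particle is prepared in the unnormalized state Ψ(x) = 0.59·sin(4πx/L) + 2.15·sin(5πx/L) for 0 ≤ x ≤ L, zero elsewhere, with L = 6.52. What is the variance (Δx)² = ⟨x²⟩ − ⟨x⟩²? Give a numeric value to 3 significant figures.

Compute ⟨x⟩ and ⟨x²⟩ separately, then (Δx)² = ⟨x²⟩ − ⟨x⟩².
On 0 ≤ x ≤ L (j ≠ l): ∫sin²(jπx/L) dx = L/2, ∫sin(jπx/L)·sin(lπx/L) dx = 0; diagonal moments ∫x·sin²(jπx/L) dx = L²/4, ∫x²·sin²(jπx/L) dx = L³·(1/6 − 1/(4j²π²)); cross terms ∫x·sin(jπx/L)·sin(lπx/L) dx = 0 for j + l even and −4jlL²/(π²(j² − l²)²) for j + l odd, ∫x²·sin(jπx/L)·sin(lπx/L) dx = (−1)^(j+l)·4jlL³/(π²(j² − l²)²); higher powers the same way via product-to-sum and parts.
Normalization: ∫|Ψ|² dx = 16.204.
⟨x⟩ = 2.5940 and ⟨x²⟩ = 9.7381.
(Δx)² = 9.7381 − (2.5940)² = 3.0094.

3.01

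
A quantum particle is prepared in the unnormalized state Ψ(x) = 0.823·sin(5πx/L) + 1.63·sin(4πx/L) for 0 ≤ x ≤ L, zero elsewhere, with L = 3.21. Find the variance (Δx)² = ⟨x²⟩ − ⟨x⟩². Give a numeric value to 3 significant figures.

Compute ⟨x⟩ and ⟨x²⟩ separately, then (Δx)² = ⟨x²⟩ − ⟨x⟩².
On 0 ≤ x ≤ L (j ≠ l): ∫sin²(jπx/L) dx = L/2, ∫sin(jπx/L)·sin(lπx/L) dx = 0; diagonal moments ∫x·sin²(jπx/L) dx = L²/4, ∫x²·sin²(jπx/L) dx = L³·(1/6 − 1/(4j²π²)); cross terms ∫x·sin(jπx/L)·sin(lπx/L) dx = 0 for j + l even and −4jlL²/(π²(j² − l²)²) for j + l odd, ∫x²·sin(jπx/L)·sin(lπx/L) dx = (−1)^(j+l)·4jlL³/(π²(j² − l²)²); higher powers the same way via product-to-sum and parts.
Normalization: ∫|Ψ|² dx = 5.3514.
⟨x⟩ = 1.0880 and ⟨x²⟩ = 1.7450.
(Δx)² = 1.7450 − (1.0880)² = 0.56118.

0.561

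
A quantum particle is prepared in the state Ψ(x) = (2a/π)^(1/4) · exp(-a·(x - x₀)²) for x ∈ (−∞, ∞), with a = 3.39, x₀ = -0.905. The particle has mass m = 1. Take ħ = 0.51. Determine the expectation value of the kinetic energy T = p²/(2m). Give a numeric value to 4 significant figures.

0.4409

T = −(ħ²/2m) d²/dx², so ⟨T⟩ = −(ħ²/2m) ∫ Ψ*·Ψ'' dx; with m = 1.
Gaussian moments (u = x − x₀): ∫u^(2j)·e^(−2au²) du = (2j−1)!!/(4a)^j · √(π/(2a)), odd powers integrate to 0; here √(π/(2a)) = 0.68071. Derivatives: d/dx e^(−au²) = −2au·e^(−au²), d²/dx² e^(−au²) = (4a²u² − 2a)·e^(−au²).
⟨T⟩ = 0.44087.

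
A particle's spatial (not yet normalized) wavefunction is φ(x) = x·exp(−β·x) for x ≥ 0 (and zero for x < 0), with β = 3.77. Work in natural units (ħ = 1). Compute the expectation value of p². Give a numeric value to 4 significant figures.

14.21

p² φ = −ħ² d²φ/dx²; ⟨p²⟩ = −ħ² ∫ φ*·φ'' dx / ∫|φ|² dx.
Differentiate x·exp(−β·x) with the product rule; every integrand then reduces to terms xʲ·e^(−2βx) on [0, ∞), with ∫₀^∞ xʲ·e^(−2βx) dx = j!/(2β)^(j+1).
State is unnormalized: ∫|φ|² dx = 0.0046657, and ∫φ*·(−ħ² φ'') dx = 0.066313, so ⟨p²⟩ = 0.066313 / 0.0046657.
⟨p²⟩ = 14.213.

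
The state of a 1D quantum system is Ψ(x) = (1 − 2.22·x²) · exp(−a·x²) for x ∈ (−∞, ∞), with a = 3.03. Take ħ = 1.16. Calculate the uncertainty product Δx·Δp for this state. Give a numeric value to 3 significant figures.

Δx = √(⟨x²⟩−⟨x⟩²), Δp = √(⟨p²⟩−⟨p⟩²).
Expand each integrand as polynomial × e^(−2ax²) and use ∫x^(2j)·e^(−2ax²) dx = (2j−1)!!/(4a)^j · √(π/(2a)), odd powers → 0; here √(π/(2a)) = 0.72001. Differentiate with the product rule, d/dx e^(−ax²) = −2ax·e^(−ax²).
Normalization: ∫|Ψ|² dx = 0.52871.
⟨x⟩ = 0.0000, ⟨x²⟩ = 0.045422 ⇒ Δx = 0.21312.
⟨p⟩ = 0.0000, ⟨p²⟩ = 8.8904 ⇒ Δp = 2.9817.
Δx·Δp = 0.63547.

0.635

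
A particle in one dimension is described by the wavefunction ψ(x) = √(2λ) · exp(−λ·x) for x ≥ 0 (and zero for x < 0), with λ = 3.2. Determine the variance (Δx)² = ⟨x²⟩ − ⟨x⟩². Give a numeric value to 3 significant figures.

0.0244

Compute ⟨x⟩ and ⟨x²⟩ separately, then (Δx)² = ⟨x²⟩ − ⟨x⟩².
Every integrand reduces to terms xʲ·e^(−2λx) on [0, ∞); use ∫₀^∞ xʲ·e^(−2λx) dx = j!/(2λ)^(j+1).
⟨x⟩ = 0.15625 and ⟨x²⟩ = 0.048828.
(Δx)² = 0.048828 − (0.15625)² = 0.024414.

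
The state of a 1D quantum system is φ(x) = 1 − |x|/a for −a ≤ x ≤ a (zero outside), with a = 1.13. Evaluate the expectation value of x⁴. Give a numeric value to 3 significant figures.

0.0466

⟨x⁴⟩ = ∫ x⁴·|φ|² dx / ∫|φ|² dx (integrals over the domain).
φ is even, so ∫ over [−a, a] = 2∫₀ᵃ with φ = 1 − x/a there: ∫₀ᵃ (1 − x/a)² dx = a/3, ∫₀ᵃ x²(1 − x/a)² dx = a³/30, ∫₀ᵃ x⁴(1 − x/a)² dx = a⁵/105.
State is unnormalized: ∫|φ|² dx = 0.75333, and ∫φ*·x⁴·φ dx = 0.035094, so ⟨x⁴⟩ = 0.035094 / 0.75333.
⟨x⁴⟩ = 0.046585.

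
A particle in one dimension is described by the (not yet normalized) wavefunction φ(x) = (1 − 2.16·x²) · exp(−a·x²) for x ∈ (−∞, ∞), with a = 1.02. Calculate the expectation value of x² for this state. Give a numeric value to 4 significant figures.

⟨x²⟩ = ∫ x²·|φ|² dx / ∫|φ|² dx (integrals over the domain).
Expand each integrand as polynomial × e^(−2ax²) and use ∫x^(2j)·e^(−2ax²) dx = (2j−1)!!/(4a)^j · √(π/(2a)), odd powers → 0; here √(π/(2a)) = 1.2410.
State is unnormalized: ∫|φ|² dx = 0.97044, and ∫φ*·x²·φ dx = 0.61674, so ⟨x²⟩ = 0.61674 / 0.97044.
⟨x²⟩ = 0.63552.

0.6355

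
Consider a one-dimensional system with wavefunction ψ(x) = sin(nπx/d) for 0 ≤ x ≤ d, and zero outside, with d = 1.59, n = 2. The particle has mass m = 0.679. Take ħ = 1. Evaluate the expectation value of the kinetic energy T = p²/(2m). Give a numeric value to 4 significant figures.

T = −(ħ²/2m) d²/dx², so ⟨T⟩ = −(ħ²/2m) ∫ ψ*·ψ'' dx / ∫|ψ|² dx; with m = 0.679.
d/dx sin(nπx/d) = (nπ/d)·cos(nπx/d) and d²/dx² sin(nπx/d) = −(nπ/d)²·sin(nπx/d); on 0 ≤ x ≤ d, ∫sin²(nπx/d) dx = d/2 and ∫sin(nπx/d)·cos(nπx/d) dx = 0.
State is unnormalized: ∫|ψ|² dx = 0.79500, and ∫ψ*·(−ħ²/2m · ψ'') dx = 9.1418, so ⟨T⟩ = 9.1418 / 0.79500.
⟨T⟩ = 11.499.

11.50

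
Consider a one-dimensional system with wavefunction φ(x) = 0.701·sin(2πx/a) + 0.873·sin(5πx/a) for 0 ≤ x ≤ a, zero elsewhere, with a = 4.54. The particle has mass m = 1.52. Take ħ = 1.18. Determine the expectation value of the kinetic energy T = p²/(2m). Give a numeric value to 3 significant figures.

3.68

T = −(ħ²/2m) d²/dx², so ⟨T⟩ = −(ħ²/2m) ∫ φ*·φ'' dx / ∫|φ|² dx; with m = 1.52.
d²/dx² sin(jπx/a) = −(jπ/a)²·sin(jπx/a); on 0 ≤ x ≤ a, ∫sin²(jπx/a) dx = a/2 and ∫sin(jπx/a)·sin(lπx/a) dx = 0 for j ≠ l, so only diagonal terms survive in ∫|φ|² and ∫φ·φ″; ∫φ·φ′ dx = [φ²/2] between the walls = 0.
State is unnormalized: ∫|φ|² dx = 2.8455, and ∫φ*·(−ħ²/2m · φ'') dx = 10.464, so ⟨T⟩ = 10.464 / 2.8455.
⟨T⟩ = 3.6775.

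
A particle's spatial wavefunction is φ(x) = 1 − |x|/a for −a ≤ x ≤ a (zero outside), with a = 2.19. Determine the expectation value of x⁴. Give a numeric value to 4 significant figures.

⟨x⁴⟩ = ∫ x⁴·|φ|² dx / ∫|φ|² dx (integrals over the domain).
φ is even, so ∫ over [−a, a] = 2∫₀ᵃ with φ = 1 − x/a there: ∫₀ᵃ (1 − x/a)² dx = a/3, ∫₀ᵃ x²(1 − x/a)² dx = a³/30, ∫₀ᵃ x⁴(1 − x/a)² dx = a⁵/105.
State is unnormalized: ∫|φ|² dx = 1.4600, and ∫φ*·x⁴·φ dx = 0.95954, so ⟨x⁴⟩ = 0.95954 / 1.4600.
⟨x⁴⟩ = 0.65722.

0.6572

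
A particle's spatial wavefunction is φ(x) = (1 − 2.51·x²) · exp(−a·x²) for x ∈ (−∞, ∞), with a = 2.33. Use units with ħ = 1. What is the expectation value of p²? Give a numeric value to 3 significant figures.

p² φ = −ħ² d²φ/dx²; ⟨p²⟩ = −ħ² ∫ φ*·φ'' dx / ∫|φ|² dx.
Expand each integrand as polynomial × e^(−2ax²) and use ∫x^(2j)·e^(−2ax²) dx = (2j−1)!!/(4a)^j · √(π/(2a)), odd powers → 0; here √(π/(2a)) = 0.82107. Differentiate with the product rule, d/dx e^(−ax²) = −2ax·e^(−ax²).
State is unnormalized: ∫|φ|² dx = 0.55748, and ∫φ*·(−ħ² φ'') dx = 3.9148, so ⟨p²⟩ = 3.9148 / 0.55748.
⟨p²⟩ = 7.0224.

7.02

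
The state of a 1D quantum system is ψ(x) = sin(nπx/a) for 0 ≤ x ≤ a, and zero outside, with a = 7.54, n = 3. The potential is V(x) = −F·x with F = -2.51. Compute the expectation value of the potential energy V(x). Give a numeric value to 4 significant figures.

9.463

⟨V⟩ = ∫ V(x)·|ψ|² dx / ∫|ψ|² dx.
With sin²θ = (1 − cos2θ)/2 on 0 ≤ x ≤ a: ∫sin²(nπx/a) dx = a/2, ∫x·sin²(nπx/a) dx = a²/4, ∫x²·sin²(nπx/a) dx = a³·(1/6 − 1/(4n²π²)); higher powers xᵏ the same way, integrating xᵏ·cos(2nπx/a) by parts.
State is unnormalized: ∫|ψ|² dx = 3.7700, and ∫ψ*·V(x)·ψ dx = 35.674, so ⟨V⟩ = 35.674 / 3.7700.
⟨V⟩ = 9.4627.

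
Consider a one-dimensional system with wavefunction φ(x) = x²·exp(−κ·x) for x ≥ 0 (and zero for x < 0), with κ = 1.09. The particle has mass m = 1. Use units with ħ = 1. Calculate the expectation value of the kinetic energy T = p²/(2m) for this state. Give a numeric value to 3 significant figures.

0.198

T = −(ħ²/2m) d²/dx², so ⟨T⟩ = −(ħ²/2m) ∫ φ*·φ'' dx / ∫|φ|² dx; with m = 1.
Differentiate x²·exp(−κ·x) with the product rule; every integrand then reduces to terms xʲ·e^(−2κx) on [0, ∞), with ∫₀^∞ xʲ·e^(−2κx) dx = j!/(2κ)^(j+1).
State is unnormalized: ∫|φ|² dx = 0.48745, and ∫φ*·(−ħ²/2m · φ'') dx = 0.096523, so ⟨T⟩ = 0.096523 / 0.48745.
⟨T⟩ = 0.19802.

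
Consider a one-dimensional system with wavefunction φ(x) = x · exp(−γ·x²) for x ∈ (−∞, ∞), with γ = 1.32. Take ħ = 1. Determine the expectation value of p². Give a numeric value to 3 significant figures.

3.96

p² φ = −ħ² d²φ/dx²; ⟨p²⟩ = −ħ² ∫ φ*·φ'' dx / ∫|φ|² dx.
Expand each integrand as polynomial × e^(−2γx²) and use ∫x^(2j)·e^(−2γx²) dx = (2j−1)!!/(4γ)^j · √(π/(2γ)), odd powers → 0; here √(π/(2γ)) = 1.0909. Differentiate with the product rule, d/dx e^(−γx²) = −2γx·e^(−γx²).
State is unnormalized: ∫|φ|² dx = 0.20660, and ∫φ*·(−ħ² φ'') dx = 0.81815, so ⟨p²⟩ = 0.81815 / 0.20660.
⟨p²⟩ = 3.9600.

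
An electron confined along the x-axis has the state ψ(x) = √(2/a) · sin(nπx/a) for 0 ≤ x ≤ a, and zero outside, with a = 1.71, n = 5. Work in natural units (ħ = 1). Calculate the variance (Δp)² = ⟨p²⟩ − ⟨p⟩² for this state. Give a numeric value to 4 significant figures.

84.38

Compute ⟨p⟩ and ⟨p²⟩ separately; (Δp)² = ⟨p²⟩ − ⟨p⟩².
d/dx sin(nπx/a) = (nπ/a)·cos(nπx/a) and d²/dx² sin(nπx/a) = −(nπ/a)²·sin(nπx/a); on 0 ≤ x ≤ a, ∫sin²(nπx/a) dx = a/2 and ∫sin(nπx/a)·cos(nπx/a) dx = 0.
⟨p⟩ = 0.0000 and ⟨p²⟩ = 84.382.
(Δp)² = 84.382 − (0.0000)² = 84.382.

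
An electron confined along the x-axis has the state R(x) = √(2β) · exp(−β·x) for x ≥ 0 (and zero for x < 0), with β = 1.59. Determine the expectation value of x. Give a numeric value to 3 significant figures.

⟨x⟩ = ∫ x·|R|² dx (integrals over the domain).
Every integrand reduces to terms xʲ·e^(−2βx) on [0, ∞); use ∫₀^∞ xʲ·e^(−2βx) dx = j!/(2β)^(j+1).
⟨x⟩ = 0.31447.

0.314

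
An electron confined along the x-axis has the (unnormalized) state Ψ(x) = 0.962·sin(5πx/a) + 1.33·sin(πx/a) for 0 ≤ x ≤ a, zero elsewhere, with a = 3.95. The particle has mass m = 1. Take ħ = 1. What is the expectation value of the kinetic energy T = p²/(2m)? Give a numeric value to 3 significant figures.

2.92

T = −(ħ²/2m) d²/dx², so ⟨T⟩ = −(ħ²/2m) ∫ Ψ*·Ψ'' dx / ∫|Ψ|² dx; with m = 1.
d²/dx² sin(jπx/a) = −(jπ/a)²·sin(jπx/a); on 0 ≤ x ≤ a, ∫sin²(jπx/a) dx = a/2 and ∫sin(jπx/a)·sin(lπx/a) dx = 0 for j ≠ l, so only diagonal terms survive in ∫|Ψ|² and ∫Ψ·Ψ″; ∫Ψ·Ψ′ dx = [Ψ²/2] between the walls = 0.
State is unnormalized: ∫|Ψ|² dx = 5.3213, and ∫Ψ*·(−ħ²/2m · Ψ'') dx = 15.557, so ⟨T⟩ = 15.557 / 5.3213.
⟨T⟩ = 2.9235.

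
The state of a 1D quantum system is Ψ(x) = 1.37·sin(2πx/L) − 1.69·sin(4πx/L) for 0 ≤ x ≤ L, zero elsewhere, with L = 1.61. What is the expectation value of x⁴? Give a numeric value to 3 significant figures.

0.761

⟨x⁴⟩ = ∫ x⁴·|Ψ|² dx / ∫|Ψ|² dx (integrals over the domain).
On 0 ≤ x ≤ L (j ≠ l): ∫sin²(jπx/L) dx = L/2, ∫sin(jπx/L)·sin(lπx/L) dx = 0; diagonal moments ∫x·sin²(jπx/L) dx = L²/4, ∫x²·sin²(jπx/L) dx = L³·(1/6 − 1/(4j²π²)); cross terms ∫x·sin(jπx/L)·sin(lπx/L) dx = 0 for j + l even and −4jlL²/(π²(j² − l²)²) for j + l odd, ∫x²·sin(jπx/L)·sin(lπx/L) dx = (−1)^(j+l)·4jlL³/(π²(j² − l²)²); higher powers the same way via product-to-sum and parts.
State is unnormalized: ∫|Ψ|² dx = 3.8101, and ∫Ψ*·x⁴·Ψ dx = 2.9009, so ⟨x⁴⟩ = 2.9009 / 3.8101.
⟨x⁴⟩ = 0.76137.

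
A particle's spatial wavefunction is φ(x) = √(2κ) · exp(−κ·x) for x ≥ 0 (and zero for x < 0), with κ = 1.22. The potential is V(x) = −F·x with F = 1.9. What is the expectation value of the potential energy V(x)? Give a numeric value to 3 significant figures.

⟨V⟩ = ∫ V(x)·|φ|² dx.
Every integrand reduces to terms xʲ·e^(−2κx) on [0, ∞); use ∫₀^∞ xʲ·e^(−2κx) dx = j!/(2κ)^(j+1).
⟨V⟩ = -0.77869.

-0.779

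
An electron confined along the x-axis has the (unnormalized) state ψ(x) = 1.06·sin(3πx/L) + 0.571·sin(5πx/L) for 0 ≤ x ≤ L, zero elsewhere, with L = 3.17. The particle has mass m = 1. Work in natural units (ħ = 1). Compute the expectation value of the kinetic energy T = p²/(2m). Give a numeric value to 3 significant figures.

T = −(ħ²/2m) d²/dx², so ⟨T⟩ = −(ħ²/2m) ∫ ψ*·ψ'' dx / ∫|ψ|² dx; with m = 1.
d²/dx² sin(jπx/L) = −(jπ/L)²·sin(jπx/L); on 0 ≤ x ≤ L, ∫sin²(jπx/L) dx = L/2 and ∫sin(jπx/L)·sin(lπx/L) dx = 0 for j ≠ l, so only diagonal terms survive in ∫|ψ|² and ∫ψ·ψ″; ∫ψ·ψ′ dx = [ψ²/2] between the walls = 0.
State is unnormalized: ∫|ψ|² dx = 2.2977, and ∫ψ*·(−ħ²/2m · ψ'') dx = 14.216, so ⟨T⟩ = 14.216 / 2.2977.
⟨T⟩ = 6.1869.

6.19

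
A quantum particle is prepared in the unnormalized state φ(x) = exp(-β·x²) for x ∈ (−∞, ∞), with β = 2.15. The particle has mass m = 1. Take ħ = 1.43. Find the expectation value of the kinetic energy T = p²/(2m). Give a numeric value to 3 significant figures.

T = −(ħ²/2m) d²/dx², so ⟨T⟩ = −(ħ²/2m) ∫ φ*·φ'' dx / ∫|φ|² dx; with m = 1.
Gaussian moments: ∫x^(2j)·e^(−2βx²) dx = (2j−1)!!/(4β)^j · √(π/(2β)), odd powers integrate to 0; here √(π/(2β)) = 0.85475. Derivatives: d/dx e^(−βx²) = −2βx·e^(−βx²), d²/dx² e^(−βx²) = (4β²x² − 2β)·e^(−βx²).
State is unnormalized: ∫|φ|² dx = 0.85475, and ∫φ*·(−ħ²/2m · φ'') dx = 1.8790, so ⟨T⟩ = 1.8790 / 0.85475.
⟨T⟩ = 2.1983.

2.20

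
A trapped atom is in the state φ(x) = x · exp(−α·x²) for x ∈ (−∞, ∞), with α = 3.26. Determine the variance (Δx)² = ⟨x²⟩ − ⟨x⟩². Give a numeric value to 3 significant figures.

0.230

Compute ⟨x⟩ and ⟨x²⟩ separately, then (Δx)² = ⟨x²⟩ − ⟨x⟩².
Expand each integrand as polynomial × e^(−2αx²) and use ∫x^(2j)·e^(−2αx²) dx = (2j−1)!!/(4α)^j · √(π/(2α)), odd powers → 0; here √(π/(2α)) = 0.69415.
Normalization: ∫|φ|² dx = 0.053232.
⟨x⟩ = 0.0000 and ⟨x²⟩ = 0.23006.
(Δx)² = 0.23006 − (0.0000)² = 0.23006.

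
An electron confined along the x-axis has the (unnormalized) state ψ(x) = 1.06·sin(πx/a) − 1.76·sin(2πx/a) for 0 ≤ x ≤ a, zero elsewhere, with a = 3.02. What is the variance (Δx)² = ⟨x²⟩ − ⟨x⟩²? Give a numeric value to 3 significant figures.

0.321

Compute ⟨x⟩ and ⟨x²⟩ separately, then (Δx)² = ⟨x²⟩ − ⟨x⟩².
On 0 ≤ x ≤ a (j ≠ l): ∫sin²(jπx/a) dx = a/2, ∫sin(jπx/a)·sin(lπx/a) dx = 0; diagonal moments ∫x·sin²(jπx/a) dx = a²/4, ∫x²·sin²(jπx/a) dx = a³·(1/6 − 1/(4j²π²)); cross terms ∫x·sin(jπx/a)·sin(lπx/a) dx = 0 for j + l even and −4jla²/(π²(j² − l²)²) for j + l odd, ∫x²·sin(jπx/a)·sin(lπx/a) dx = (−1)^(j+l)·4jla³/(π²(j² − l²)²); higher powers the same way via product-to-sum and parts.
Normalization: ∫|ψ|² dx = 6.3740.
⟨x⟩ = 1.9908 and ⟨x²⟩ = 4.2845.
(Δx)² = 4.2845 − (1.9908)² = 0.32108.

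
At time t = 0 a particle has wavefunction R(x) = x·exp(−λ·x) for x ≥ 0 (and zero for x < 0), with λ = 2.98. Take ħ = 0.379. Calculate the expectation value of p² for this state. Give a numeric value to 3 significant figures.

p² R = −ħ² d²R/dx²; ⟨p²⟩ = −ħ² ∫ R*·R'' dx / ∫|R|² dx.
Differentiate x·exp(−λ·x) with the product rule; every integrand then reduces to terms xʲ·e^(−2λx) on [0, ∞), with ∫₀^∞ xʲ·e^(−2λx) dx = j!/(2λ)^(j+1).
State is unnormalized: ∫|R|² dx = 0.0094469, and ∫R*·(−ħ² R'') dx = 0.012050, so ⟨p²⟩ = 0.012050 / 0.0094469.
⟨p²⟩ = 1.2756.

1.28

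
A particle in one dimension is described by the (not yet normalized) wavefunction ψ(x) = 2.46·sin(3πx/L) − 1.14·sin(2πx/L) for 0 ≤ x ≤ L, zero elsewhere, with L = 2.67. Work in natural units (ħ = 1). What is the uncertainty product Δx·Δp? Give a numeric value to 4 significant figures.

Δx = √(⟨x²⟩−⟨x⟩²), Δp = √(⟨p²⟩−⟨p⟩²).
On 0 ≤ x ≤ L (j ≠ l): ∫sin²(jπx/L) dx = L/2, ∫sin(jπx/L)·sin(lπx/L) dx = 0; diagonal moments ∫x·sin²(jπx/L) dx = L²/4, ∫x²·sin²(jπx/L) dx = L³·(1/6 − 1/(4j²π²)); cross terms ∫x·sin(jπx/L)·sin(lπx/L) dx = 0 for j + l even and −4jlL²/(π²(j² − l²)²) for j + l odd, ∫x²·sin(jπx/L)·sin(lπx/L) dx = (−1)^(j+l)·4jlL³/(π²(j² − l²)²); higher powers the same way via product-to-sum and parts. d²/dx² sin(jπx/L) = −(jπ/L)²·sin(jπx/L); on 0 ≤ x ≤ L, ∫sin²(jπx/L) dx = L/2 and ∫sin(jπx/L)·sin(lπx/L) dx = 0 for j ≠ l, so only diagonal terms survive in ∫|ψ|² and ∫ψ·ψ″; ∫ψ·ψ′ dx = [ψ²/2] between the walls = 0.
Normalization: ∫|ψ|² dx = 9.8139.
⟨x⟩ = 1.7313, ⟨x²⟩ = 3.3854 ⇒ Δx = 0.62292.
⟨p⟩ = 0.0000, ⟨p²⟩ = 11.236 ⇒ Δp = 3.3521.
Δx·Δp = 2.0881.

2.088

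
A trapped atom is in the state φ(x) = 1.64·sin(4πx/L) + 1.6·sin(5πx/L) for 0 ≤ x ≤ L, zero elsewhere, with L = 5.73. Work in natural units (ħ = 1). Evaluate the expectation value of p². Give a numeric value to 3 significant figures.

6.13

p² φ = −ħ² d²φ/dx²; ⟨p²⟩ = −ħ² ∫ φ*·φ'' dx / ∫|φ|² dx.
d²/dx² sin(jπx/L) = −(jπ/L)²·sin(jπx/L); on 0 ≤ x ≤ L, ∫sin²(jπx/L) dx = L/2 and ∫sin(jπx/L)·sin(lπx/L) dx = 0 for j ≠ l, so only diagonal terms survive in ∫|φ|² and ∫φ·φ″; ∫φ·φ′ dx = [φ²/2] between the walls = 0.
State is unnormalized: ∫|φ|² dx = 15.040, and ∫φ*·(−ħ² φ'') dx = 92.180, so ⟨p²⟩ = 92.180 / 15.040.
⟨p²⟩ = 6.1289.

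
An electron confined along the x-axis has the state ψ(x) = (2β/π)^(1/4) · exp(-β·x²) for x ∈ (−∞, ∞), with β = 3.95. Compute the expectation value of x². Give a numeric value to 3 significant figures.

0.0633

⟨x²⟩ = ∫ x²·|ψ|² dx (integrals over the domain).
Gaussian moments: ∫x^(2j)·e^(−2βx²) dx = (2j−1)!!/(4β)^j · √(π/(2β)), odd powers integrate to 0; here √(π/(2β)) = 0.63061.
⟨x²⟩ = 0.063291.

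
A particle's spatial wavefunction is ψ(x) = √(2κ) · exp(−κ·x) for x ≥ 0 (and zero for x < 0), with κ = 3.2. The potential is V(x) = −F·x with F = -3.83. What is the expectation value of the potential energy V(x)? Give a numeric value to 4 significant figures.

0.5984

⟨V⟩ = ∫ V(x)·|ψ|² dx.
Every integrand reduces to terms xʲ·e^(−2κx) on [0, ∞); use ∫₀^∞ xʲ·e^(−2κx) dx = j!/(2κ)^(j+1).
⟨V⟩ = 0.59844.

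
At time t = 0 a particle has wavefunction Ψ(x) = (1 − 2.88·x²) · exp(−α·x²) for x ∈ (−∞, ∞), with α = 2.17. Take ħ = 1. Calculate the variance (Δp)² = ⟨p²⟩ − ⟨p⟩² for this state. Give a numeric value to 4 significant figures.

Compute ⟨p⟩ and ⟨p²⟩ separately; (Δp)² = ⟨p²⟩ − ⟨p⟩².
Expand each integrand as polynomial × e^(−2αx²) and use ∫x^(2j)·e^(−2αx²) dx = (2j−1)!!/(4α)^j · √(π/(2α)), odd powers → 0; here √(π/(2α)) = 0.85081. Differentiate with the product rule, d/dx e^(−αx²) = −2αx·e^(−αx²).
Normalization: ∫|Ψ|² dx = 0.56721.
⟨p⟩ = 0.0000 and ⟨p²⟩ = 7.9233.
(Δp)² = 7.9233 − (0.0000)² = 7.9233.

7.923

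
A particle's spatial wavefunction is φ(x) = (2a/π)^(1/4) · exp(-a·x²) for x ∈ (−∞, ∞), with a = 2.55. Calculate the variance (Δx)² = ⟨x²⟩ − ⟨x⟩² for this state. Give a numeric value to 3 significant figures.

Compute ⟨x⟩ and ⟨x²⟩ separately, then (Δx)² = ⟨x²⟩ − ⟨x⟩².
Gaussian moments: ∫x^(2j)·e^(−2ax²) dx = (2j−1)!!/(4a)^j · √(π/(2a)), odd powers integrate to 0; here √(π/(2a)) = 0.78486.
⟨x⟩ = 0.0000 and ⟨x²⟩ = 0.098039.
(Δx)² = 0.098039 − (0.0000)² = 0.098039.

0.0980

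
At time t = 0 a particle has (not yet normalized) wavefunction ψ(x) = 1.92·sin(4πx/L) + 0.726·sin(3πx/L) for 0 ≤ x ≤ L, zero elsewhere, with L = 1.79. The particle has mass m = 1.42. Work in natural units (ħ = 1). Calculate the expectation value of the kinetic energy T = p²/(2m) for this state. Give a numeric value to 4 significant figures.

16.40

T = −(ħ²/2m) d²/dx², so ⟨T⟩ = −(ħ²/2m) ∫ ψ*·ψ'' dx / ∫|ψ|² dx; with m = 1.42.
d²/dx² sin(jπx/L) = −(jπ/L)²·sin(jπx/L); on 0 ≤ x ≤ L, ∫sin²(jπx/L) dx = L/2 and ∫sin(jπx/L)·sin(lπx/L) dx = 0 for j ≠ l, so only diagonal terms survive in ∫|ψ|² and ∫ψ·ψ″; ∫ψ·ψ′ dx = [ψ²/2] between the walls = 0.
State is unnormalized: ∫|ψ|² dx = 3.7711, and ∫ψ*·(−ħ²/2m · ψ'') dx = 61.861, so ⟨T⟩ = 61.861 / 3.7711.
⟨T⟩ = 16.404.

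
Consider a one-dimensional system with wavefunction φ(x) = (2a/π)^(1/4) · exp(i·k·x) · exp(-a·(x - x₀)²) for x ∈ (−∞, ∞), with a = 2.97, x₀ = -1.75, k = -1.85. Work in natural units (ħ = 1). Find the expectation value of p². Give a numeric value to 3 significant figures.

6.39

p² φ = −ħ² d²φ/dx²; ⟨p²⟩ = −ħ² ∫ φ*·φ'' dx.
Gaussian moments (u = x − x₀): ∫u^(2j)·e^(−2au²) du = (2j−1)!!/(4a)^j · √(π/(2a)), odd powers integrate to 0; here √(π/(2a)) = 0.72725. Derivatives: φ′ = (ik − 2au)·φ, φ″ = ((ik − 2au)² − 2a)·φ; the odd-in-u pieces drop out.
⟨p²⟩ = 6.3925.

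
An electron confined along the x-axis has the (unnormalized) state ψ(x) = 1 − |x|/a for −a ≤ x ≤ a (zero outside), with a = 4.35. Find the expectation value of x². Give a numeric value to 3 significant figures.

1.89

⟨x²⟩ = ∫ x²·|ψ|² dx / ∫|ψ|² dx (integrals over the domain).
ψ is even, so ∫ over [−a, a] = 2∫₀ᵃ with ψ = 1 − x/a there: ∫₀ᵃ (1 − x/a)² dx = a/3, ∫₀ᵃ x²(1 − x/a)² dx = a³/30, ∫₀ᵃ x⁴(1 − x/a)² dx = a⁵/105.
State is unnormalized: ∫|ψ|² dx = 2.9000, and ∫ψ*·x²·ψ dx = 5.4875, so ⟨x²⟩ = 5.4875 / 2.9000.
⟨x²⟩ = 1.8923.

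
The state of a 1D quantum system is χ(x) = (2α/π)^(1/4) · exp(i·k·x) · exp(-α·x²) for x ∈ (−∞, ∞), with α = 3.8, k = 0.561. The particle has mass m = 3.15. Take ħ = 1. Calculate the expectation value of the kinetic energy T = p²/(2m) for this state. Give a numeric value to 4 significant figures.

T = −(ħ²/2m) d²/dx², so ⟨T⟩ = −(ħ²/2m) ∫ χ*·χ'' dx; with m = 3.15.
Gaussian moments: ∫x^(2j)·e^(−2αx²) dx = (2j−1)!!/(4α)^j · √(π/(2α)), odd powers integrate to 0; here √(π/(2α)) = 0.64294. Derivatives: χ′ = (ik − 2αx)·χ, χ″ = ((ik − 2αx)² − 2α)·χ; the odd-in-x pieces drop out.
⟨T⟩ = 0.65313.

0.6531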